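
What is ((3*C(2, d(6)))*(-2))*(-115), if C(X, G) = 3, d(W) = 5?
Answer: 2070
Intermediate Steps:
((3*C(2, d(6)))*(-2))*(-115) = ((3*3)*(-2))*(-115) = (9*(-2))*(-115) = -18*(-115) = 2070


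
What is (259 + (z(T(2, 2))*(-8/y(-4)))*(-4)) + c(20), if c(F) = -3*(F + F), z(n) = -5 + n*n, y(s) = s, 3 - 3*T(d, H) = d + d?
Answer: 1603/9 ≈ 178.11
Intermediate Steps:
T(d, H) = 1 - 2*d/3 (T(d, H) = 1 - (d + d)/3 = 1 - 2*d/3)
z(n) = -5 + n²
c(F) = -6*F
(259 + (z(T(2, 2))*(-8/y(-4)))*(-4)) + c(20) = (259 + ((-5 + (1 - ⅔*2)²)*(-8/(-4)))*(-4)) - 6*20 = (259 + ((-5 + (1 - 4/3)²)*(-8*(-¼)))*(-4)) - 120 = (259 + ((-5 + (-⅓)²)*2)*(-4)) - 120 = (259 + ((-5 + ⅑)*2)*(-4)) - 120 = (259 - 44/9*2*(-4)) - 120 = (259 - 88/9*(-4)) - 120 = (259 + 352/9) - 120 = 2683/9 - 120 = 1603/9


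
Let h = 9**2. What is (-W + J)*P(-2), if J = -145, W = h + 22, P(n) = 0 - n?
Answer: -496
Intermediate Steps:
h = 81
P(n) = -n
W = 103 (W = 81 + 22 = 103)
(-W + J)*P(-2) = (-1*103 - 145)*(-1*(-2)) = (-103 - 145)*2 = -248*2 = -496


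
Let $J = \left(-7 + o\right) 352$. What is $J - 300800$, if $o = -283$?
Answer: $-402880$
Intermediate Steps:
$J = -102080$ ($J = \left(-7 - 283\right) 352 = \left(-290\right) 352 = -102080$)
$J - 300800 = -102080 - 300800 = -402880$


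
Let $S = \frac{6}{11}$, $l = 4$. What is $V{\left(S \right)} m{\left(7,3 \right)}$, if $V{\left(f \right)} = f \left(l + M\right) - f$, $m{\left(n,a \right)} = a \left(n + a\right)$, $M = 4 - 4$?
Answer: $\frac{540}{11} \approx 49.091$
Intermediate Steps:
$M = 0$
$m{\left(n,a \right)} = a \left(a + n\right)$
$S = \frac{6}{11}$ ($S = 6 \cdot \frac{1}{11} = \frac{6}{11} \approx 0.54545$)
$V{\left(f \right)} = 3 f$ ($V{\left(f \right)} = f \left(4 + 0\right) - f = f 4 - f = 4 f - f = 3 f$)
$V{\left(S \right)} m{\left(7,3 \right)} = 3 \cdot \frac{6}{11} \cdot 3 \left(3 + 7\right) = \frac{18 \cdot 3 \cdot 10}{11} = \frac{18}{11} \cdot 30 = \frac{540}{11}$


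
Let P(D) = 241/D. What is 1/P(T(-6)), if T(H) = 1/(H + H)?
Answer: -1/2892 ≈ -0.00034578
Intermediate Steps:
T(H) = 1/(2*H)
1/P(T(-6)) = 1/(241/(((½)/(-6)))) = 1/(241/(((½)*(-⅙)))) = 1/(241/(-1/12)) = 1/(241*(-12)) = 1/(-2892) = -1/2892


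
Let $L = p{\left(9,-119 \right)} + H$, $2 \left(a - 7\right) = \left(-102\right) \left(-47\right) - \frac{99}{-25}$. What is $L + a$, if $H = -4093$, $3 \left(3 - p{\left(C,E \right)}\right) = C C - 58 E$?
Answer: $- \frac{601753}{150} \approx -4011.7$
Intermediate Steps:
$p{\left(C,E \right)} = 3 - \frac{C^{2}}{3} + \frac{58 E}{3}$ ($p{\left(C,E \right)} = 3 - \frac{C C - 58 E}{3} = 3 - \frac{C^{2} - 58 E}{3} = 3 - \left(- \frac{58 E}{3} + \frac{C^{2}}{3}\right) = 3 - \frac{C^{2}}{3} + \frac{58 E}{3}$)
$a = \frac{120299}{50}$ ($a = 7 + \frac{\left(-102\right) \left(-47\right) - \frac{99}{-25}}{2} = 7 + \frac{4794 - - \frac{99}{25}}{2} = 7 + \frac{4794 + \frac{99}{25}}{2} = 7 + \frac{1}{2} \cdot \frac{119949}{25} = 7 + \frac{119949}{50} = \frac{120299}{50} \approx 2406.0$)
$L = - \frac{19253}{3}$ ($L = \left(3 - \frac{9^{2}}{3} + \frac{58}{3} \left(-119\right)\right) - 4093 = \left(3 - 27 - \frac{6902}{3}\right) - 4093 = - \frac{6974}{3} - 4093 = - \frac{19253}{3} \approx -6417.7$)
$L + a = - \frac{19253}{3} + \frac{120299}{50} = - \frac{601753}{150}$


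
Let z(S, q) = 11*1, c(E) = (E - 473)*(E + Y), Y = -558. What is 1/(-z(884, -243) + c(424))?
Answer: 1/6555 ≈ 0.00015256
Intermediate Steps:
c(E) = (-558 + E)*(-473 + E) (c(E) = (E - 473)*(E - 558) = (-473 + E)*(-558 + E) = (-558 + E)*(-473 + E))
z(S, q) = 11
1/(-z(884, -243) + c(424)) = 1/(-1*11 + (263934 + 424² - 1031*424)) = 1/(-11 + (263934 + 179776 - 437144)) = 1/(-11 + 6566) = 1/6555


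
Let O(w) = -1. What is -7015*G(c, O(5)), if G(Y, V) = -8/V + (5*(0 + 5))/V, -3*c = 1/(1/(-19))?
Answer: 119255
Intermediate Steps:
c = 19/3 (c = -1/(3*(1/(-19))) = -1/(3*(-1/19)) = -1/3*(-19) = 19/3 ≈ 6.3333)
G(Y, V) = 17/V (G(Y, V) = -8/V + (5*5)/V = -8/V + 25/V = 17/V)
-7015*G(c, O(5)) = -119255/(-1) = -119255*(-1) = -7015*(-17) = 119255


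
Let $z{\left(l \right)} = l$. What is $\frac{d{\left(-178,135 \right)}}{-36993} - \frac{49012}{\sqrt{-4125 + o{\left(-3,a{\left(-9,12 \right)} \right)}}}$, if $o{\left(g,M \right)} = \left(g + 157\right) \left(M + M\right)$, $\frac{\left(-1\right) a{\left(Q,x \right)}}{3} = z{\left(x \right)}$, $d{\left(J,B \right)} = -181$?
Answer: $\frac{181}{36993} + \frac{49012 i \sqrt{15213}}{15213} \approx 0.0048928 + 397.37 i$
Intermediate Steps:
$a{\left(Q,x \right)} = - 3 x$
$o{\left(g,M \right)} = 2 M \left(157 + g\right)$ ($o{\left(g,M \right)} = \left(157 + g\right) 2 M = 2 M \left(157 + g\right)$)
$\frac{d{\left(-178,135 \right)}}{-36993} - \frac{49012}{\sqrt{-4125 + o{\left(-3,a{\left(-9,12 \right)} \right)}}} = - \frac{181}{-36993} - \frac{49012}{\sqrt{-4125 + 2 \left(\left(-3\right) 12\right) \left(157 - 3\right)}} = \left(-181\right) \left(- \frac{1}{36993}\right) - \frac{49012}{\sqrt{-4125 + 2 \left(-36\right) 154}} = \frac{181}{36993} - \frac{49012}{\sqrt{-4125 - 11088}} = \frac{181}{36993} - \frac{49012}{\sqrt{-15213}} = \frac{181}{36993} - \frac{49012}{i \sqrt{15213}} = \frac{181}{36993} - 49012 \left(- \frac{i \sqrt{15213}}{15213}\right) = \frac{181}{36993} + \frac{49012 i \sqrt{15213}}{15213}$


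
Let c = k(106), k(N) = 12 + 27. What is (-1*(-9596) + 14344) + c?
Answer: 23979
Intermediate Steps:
k(N) = 39
c = 39
(-1*(-9596) + 14344) + c = (-1*(-9596) + 14344) + 39 = (9596 + 14344) + 39 = 23940 + 39 = 23979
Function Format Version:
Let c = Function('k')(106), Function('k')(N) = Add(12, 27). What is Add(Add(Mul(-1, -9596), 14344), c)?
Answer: 23979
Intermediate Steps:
Function('k')(N) = 39
c = 39
Add(Add(Mul(-1, -9596), 14344), c) = Add(Add(Mul(-1, -9596), 14344), 39) = Add(Add(9596, 14344), 39) = Add(23940, 39) = 23979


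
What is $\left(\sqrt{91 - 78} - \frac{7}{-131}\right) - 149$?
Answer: $- \frac{19512}{131} + \sqrt{13} \approx -145.34$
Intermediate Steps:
$\left(\sqrt{91 - 78} - \frac{7}{-131}\right) - 149 = \left(\sqrt{13} - - \frac{7}{131}\right) - 149 = \left(\sqrt{13} + \frac{7}{131}\right) - 149 = \left(\frac{7}{131} + \sqrt{13}\right) - 149 = - \frac{19512}{131} + \sqrt{13}$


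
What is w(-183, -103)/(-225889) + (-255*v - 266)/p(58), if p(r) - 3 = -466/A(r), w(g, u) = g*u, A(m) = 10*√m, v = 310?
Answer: 77936484555489/9315436471 + 92403140*√58/41239 ≈ 25431.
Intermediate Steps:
p(r) = 3 - 233/(5*√r) (p(r) = 3 - 466*1/(10*√r) = 3 - 233/(5*√r))
w(-183, -103)/(-225889) + (-255*v - 266)/p(58) = -183*(-103)/(-225889) + (-255*310 - 266)/(3 - 233*√58/290) = 18849*(-1/225889) + (-79050 - 266)/(3 - 233*√58/290) = -18849/225889 - 79316/(3 - 233*√58/290)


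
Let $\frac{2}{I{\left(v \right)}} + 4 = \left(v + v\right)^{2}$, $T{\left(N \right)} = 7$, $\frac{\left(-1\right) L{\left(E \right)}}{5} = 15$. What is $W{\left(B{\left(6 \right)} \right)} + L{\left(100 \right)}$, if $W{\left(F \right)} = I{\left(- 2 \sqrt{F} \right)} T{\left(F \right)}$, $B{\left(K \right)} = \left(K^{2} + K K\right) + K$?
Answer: $- \frac{46643}{622} \approx -74.989$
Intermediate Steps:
$L{\left(E \right)} = -75$ ($L{\left(E \right)} = \left(-5\right) 15 = -75$)
$I{\left(v \right)} = \frac{2}{-4 + 4 v^{2}}$ ($I{\left(v \right)} = \frac{2}{-4 + \left(v + v\right)^{2}} = \frac{2}{-4 + \left(2 v\right)^{2}} = \frac{2}{-4 + 4 v^{2}}$)
$B{\left(K \right)} = K + 2 K^{2}$ ($B{\left(K \right)} = \left(K^{2} + K^{2}\right) + K = 2 K^{2} + K = K + 2 K^{2}$)
$W{\left(F \right)} = \frac{7}{2 \left(-1 + 4 F\right)}$ ($W{\left(F \right)} = \frac{1}{2 \left(-1 + \left(- 2 \sqrt{F}\right)^{2}\right)} 7 = \frac{1}{2 \left(-1 + 4 F\right)} 7 = \frac{7}{2 \left(-1 + 4 F\right)}$)
$W{\left(B{\left(6 \right)} \right)} + L{\left(100 \right)} = \frac{7}{2 \left(-1 + 4 \cdot 6 \left(1 + 2 \cdot 6\right)\right)} - 75 = \frac{7}{2 \left(-1 + 4 \cdot 6 \left(1 + 12\right)\right)} - 75 = \frac{7}{2 \left(-1 + 4 \cdot 6 \cdot 13\right)} - 75 = \frac{7}{2 \left(-1 + 4 \cdot 78\right)} - 75 = \frac{7}{2 \left(-1 + 312\right)} - 75 = \frac{7}{2 \cdot 311} - 75 = \frac{7}{2} \cdot \frac{1}{311} - 75 = \frac{7}{622} - 75 = - \frac{46643}{622}$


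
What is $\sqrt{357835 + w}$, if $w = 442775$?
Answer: $\sqrt{800610} \approx 894.77$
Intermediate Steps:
$\sqrt{357835 + w} = \sqrt{357835 + 442775} = \sqrt{800610}$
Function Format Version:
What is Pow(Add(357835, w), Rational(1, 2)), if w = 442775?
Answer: Pow(800610, Rational(1, 2)) ≈ 894.77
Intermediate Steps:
Pow(Add(357835, w), Rational(1, 2)) = Pow(Add(357835, 442775), Rational(1, 2)) = Pow(800610, Rational(1, 2))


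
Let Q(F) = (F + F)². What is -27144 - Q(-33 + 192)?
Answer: -128268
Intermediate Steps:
Q(F) = 4*F² (Q(F) = (2*F)² = 4*F²)
-27144 - Q(-33 + 192) = -27144 - 4*(-33 + 192)² = -27144 - 4*159² = -27144 - 4*25281 = -27144 - 1*101124 = -27144 - 101124 = -128268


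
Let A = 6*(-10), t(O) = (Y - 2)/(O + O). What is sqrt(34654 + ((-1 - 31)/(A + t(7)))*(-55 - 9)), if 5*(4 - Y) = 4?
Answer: sqrt(16915277614)/699 ≈ 186.06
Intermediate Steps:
Y = 16/5 (Y = 4 - 1/5*4 = 4 - 4/5 = 16/5 ≈ 3.2000)
t(O) = 3/(5*O) (t(O) = (16/5 - 2)/(O + O) = 6/(5*((2*O))) = 6*(1/(2*O))/5 = 3/(5*O))
A = -60
sqrt(34654 + ((-1 - 31)/(A + t(7)))*(-55 - 9)) = sqrt(34654 + ((-1 - 31)/(-60 + (3/5)/7))*(-55 - 9)) = sqrt(34654 - 32/(-60 + (3/5)*(1/7))*(-64)) = sqrt(34654 - 32/(-60 + 3/35)*(-64)) = sqrt(34654 - 32/(-2097/35)*(-64)) = sqrt(34654 - 32*(-35/2097)*(-64)) = sqrt(34654 + (1120/2097)*(-64)) = sqrt(34654 - 71680/2097) = sqrt(72597758/2097) = sqrt(16915277614)/699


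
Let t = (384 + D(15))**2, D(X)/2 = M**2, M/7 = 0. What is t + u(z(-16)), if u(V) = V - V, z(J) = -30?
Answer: 147456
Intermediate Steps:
M = 0 (M = 7*0 = 0)
D(X) = 0 (D(X) = 2*0**2 = 2*0 = 0)
u(V) = 0
t = 147456 (t = (384 + 0)**2 = 384**2 = 147456)
t + u(z(-16)) = 147456 + 0 = 147456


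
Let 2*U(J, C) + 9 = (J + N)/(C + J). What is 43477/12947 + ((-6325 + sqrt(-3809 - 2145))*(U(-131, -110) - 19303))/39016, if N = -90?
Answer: 381441685375987/121738776632 - 4652997*I*sqrt(5954)/9402856 ≈ 3133.3 - 38.184*I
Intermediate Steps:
U(J, C) = -9/2 + (-90 + J)/(2*(C + J)) (U(J, C) = -9/2 + ((J - 90)/(C + J))/2 = -9/2 + ((-90 + J)/(C + J))/2 = -9/2 + (-90 + J)/(2*(C + J)))
43477/12947 + ((-6325 + sqrt(-3809 - 2145))*(U(-131, -110) - 19303))/39016 = 43477/12947 + ((-6325 + sqrt(-3809 - 2145))*((-45 - 4*(-131) - 9/2*(-110))/(-110 - 131) - 19303))/39016 = 43477*(1/12947) + ((-6325 + sqrt(-5954))*((-45 + 524 + 495)/(-241) - 19303))*(1/39016) = 43477/12947 + ((-6325 + I*sqrt(5954))*(-1/241*974 - 19303))*(1/39016) = 43477/12947 + ((-6325 + I*sqrt(5954))*(-974/241 - 19303))*(1/39016) = 43477/12947 + ((-6325 + I*sqrt(5954))*(-4652997/241))*(1/39016) = 43477/12947 + (29430206025/241 - 4652997*I*sqrt(5954)/241)*(1/39016) = 43477/12947 + (29430206025/9402856 - 4652997*I*sqrt(5954)/9402856) = 381441685375987/121738776632 - 4652997*I*sqrt(5954)/9402856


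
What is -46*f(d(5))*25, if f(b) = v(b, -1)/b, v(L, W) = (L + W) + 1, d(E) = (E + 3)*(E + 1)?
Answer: -1150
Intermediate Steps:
d(E) = (1 + E)*(3 + E) (d(E) = (3 + E)*(1 + E) = (1 + E)*(3 + E))
v(L, W) = 1 + L + W
f(b) = 1 (f(b) = (1 + b - 1)/b = b/b = 1)
-46*f(d(5))*25 = -46*1*25 = -46*25 = -1150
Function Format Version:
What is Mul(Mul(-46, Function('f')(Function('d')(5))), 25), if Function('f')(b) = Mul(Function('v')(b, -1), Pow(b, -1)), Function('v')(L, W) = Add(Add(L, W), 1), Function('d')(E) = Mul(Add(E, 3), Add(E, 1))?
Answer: -1150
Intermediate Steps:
Function('d')(E) = Mul(Add(1, E), Add(3, E)) (Function('d')(E) = Mul(Add(3, E), Add(1, E)) = Mul(Add(1, E), Add(3, E)))
Function('v')(L, W) = Add(1, L, W)
Function('f')(b) = 1 (Function('f')(b) = Mul(Add(1, b, -1), Pow(b, -1)) = Mul(b, Pow(b, -1)) = 1)
Mul(Mul(-46, Function('f')(Function('d')(5))), 25) = Mul(Mul(-46, 1), 25) = Mul(-46, 25) = -1150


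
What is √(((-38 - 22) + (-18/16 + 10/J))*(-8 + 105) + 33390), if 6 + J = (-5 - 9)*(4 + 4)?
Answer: √1529003054/236 ≈ 165.69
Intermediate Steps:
J = -118 (J = -6 + (-5 - 9)*(4 + 4) = -6 - 14*8 = -6 - 112 = -118)
√(((-38 - 22) + (-18/16 + 10/J))*(-8 + 105) + 33390) = √(((-38 - 22) + (-18/16 + 10/(-118)))*(-8 + 105) + 33390) = √((-60 + (-18*1/16 + 10*(-1/118)))*97 + 33390) = √((-60 + (-9/8 - 5/59))*97 + 33390) = √((-60 - 571/472)*97 + 33390) = √(-28891/472*97 + 33390) = √(-2802427/472 + 33390) = √(12957653/472) = √1529003054/236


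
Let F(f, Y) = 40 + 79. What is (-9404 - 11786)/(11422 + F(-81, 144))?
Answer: -21190/11541 ≈ -1.8361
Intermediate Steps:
F(f, Y) = 119
(-9404 - 11786)/(11422 + F(-81, 144)) = (-9404 - 11786)/(11422 + 119) = -21190/11541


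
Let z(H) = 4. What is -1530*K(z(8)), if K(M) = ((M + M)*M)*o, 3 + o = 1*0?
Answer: 146880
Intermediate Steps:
o = -3 (o = -3 + 1*0 = -3 + 0 = -3)
K(M) = -6*M² (K(M) = ((M + M)*M)*(-3) = ((2*M)*M)*(-3) = (2*M²)*(-3) = -6*M²)
-1530*K(z(8)) = -(-9180)*4² = -(-9180)*16 = -1530*(-96) = 146880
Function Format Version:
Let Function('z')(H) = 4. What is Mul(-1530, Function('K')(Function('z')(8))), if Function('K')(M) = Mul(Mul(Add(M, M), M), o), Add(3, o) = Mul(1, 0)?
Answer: 146880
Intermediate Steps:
o = -3 (o = Add(-3, Mul(1, 0)) = Add(-3, 0) = -3)
Function('K')(M) = Mul(-6, Pow(M, 2)) (Function('K')(M) = Mul(Mul(Add(M, M), M), -3) = Mul(Mul(Mul(2, M), M), -3) = Mul(Mul(2, Pow(M, 2)), -3) = Mul(-6, Pow(M, 2)))
Mul(-1530, Function('K')(Function('z')(8))) = Mul(-1530, Mul(-6, Pow(4, 2))) = Mul(-1530, Mul(-6, 16)) = Mul(-1530, -96) = 146880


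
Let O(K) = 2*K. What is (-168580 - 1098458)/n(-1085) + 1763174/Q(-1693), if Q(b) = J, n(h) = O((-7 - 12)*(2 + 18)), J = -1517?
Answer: 291042203/576460 ≈ 504.88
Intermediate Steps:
n(h) = -760 (n(h) = 2*((-7 - 12)*(2 + 18)) = 2*(-19*20) = 2*(-380) = -760)
Q(b) = -1517
(-168580 - 1098458)/n(-1085) + 1763174/Q(-1693) = (-168580 - 1098458)/(-760) + 1763174/(-1517) = -1267038*(-1/760) + 1763174*(-1/1517) = 633519/380 - 1763174/1517 = 291042203/576460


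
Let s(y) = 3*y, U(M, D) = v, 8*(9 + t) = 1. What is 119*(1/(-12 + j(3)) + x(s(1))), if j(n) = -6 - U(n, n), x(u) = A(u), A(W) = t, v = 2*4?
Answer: -110313/104 ≈ -1060.7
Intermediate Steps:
v = 8
t = -71/8 (t = -9 + (1/8)*1 = -9 + 1/8 = -71/8 ≈ -8.8750)
A(W) = -71/8
U(M, D) = 8
x(u) = -71/8
j(n) = -14 (j(n) = -6 - 1*8 = -6 - 8 = -14)
119*(1/(-12 + j(3)) + x(s(1))) = 119*(1/(-12 - 14) - 71/8) = 119*(1/(-26) - 71/8) = 119*(-1/26 - 71/8) = 119*(-927/104) = -110313/104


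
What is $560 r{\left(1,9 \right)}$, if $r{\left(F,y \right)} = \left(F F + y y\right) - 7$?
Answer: $42000$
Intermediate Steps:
$r{\left(F,y \right)} = -7 + F^{2} + y^{2}$ ($r{\left(F,y \right)} = \left(F^{2} + y^{2}\right) - 7 = -7 + F^{2} + y^{2}$)
$560 r{\left(1,9 \right)} = 560 \left(-7 + 1^{2} + 9^{2}\right) = 560 \left(-7 + 1 + 81\right) = 560 \cdot 75 = 42000$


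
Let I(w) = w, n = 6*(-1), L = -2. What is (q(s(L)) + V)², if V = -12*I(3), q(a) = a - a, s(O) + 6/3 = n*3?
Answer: 1296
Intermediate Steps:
n = -6
s(O) = -20 (s(O) = -2 - 6*3 = -2 - 18 = -20)
q(a) = 0
V = -36 (V = -12*3 = -36)
(q(s(L)) + V)² = (0 - 36)² = (-36)² = 1296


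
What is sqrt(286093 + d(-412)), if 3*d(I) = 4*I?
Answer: sqrt(2569893)/3 ≈ 534.36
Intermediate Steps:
d(I) = 4*I/3 (d(I) = (4*I)/3 = 4*I/3)
sqrt(286093 + d(-412)) = sqrt(286093 + (4/3)*(-412)) = sqrt(286093 - 1648/3) = sqrt(856631/3) = sqrt(2569893)/3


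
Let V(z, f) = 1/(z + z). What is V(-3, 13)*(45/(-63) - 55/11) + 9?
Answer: 209/21 ≈ 9.9524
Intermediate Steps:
V(z, f) = 1/(2*z)
V(-3, 13)*(45/(-63) - 55/11) + 9 = ((½)/(-3))*(45/(-63) - 55/11) + 9 = ((½)*(-⅓))*(45*(-1/63) - 55*1/11) + 9 = -(-5/7 - 5)/6 + 9 = -⅙*(-40/7) + 9 = 20/21 + 9 = 209/21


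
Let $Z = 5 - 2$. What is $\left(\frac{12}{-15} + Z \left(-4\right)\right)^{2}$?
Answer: $\frac{4096}{25} \approx 163.84$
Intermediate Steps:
$Z = 3$
$\left(\frac{12}{-15} + Z \left(-4\right)\right)^{2} = \left(\frac{12}{-15} + 3 \left(-4\right)\right)^{2} = \left(12 \left(- \frac{1}{15}\right) - 12\right)^{2} = \left(- \frac{4}{5} - 12\right)^{2} = \left(- \frac{64}{5}\right)^{2} = \frac{4096}{25}$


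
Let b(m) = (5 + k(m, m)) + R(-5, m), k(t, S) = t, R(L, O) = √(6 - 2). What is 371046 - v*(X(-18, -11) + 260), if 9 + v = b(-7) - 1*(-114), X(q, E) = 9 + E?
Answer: 343956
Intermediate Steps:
R(L, O) = 2 (R(L, O) = √4 = 2)
b(m) = 7 + m (b(m) = (5 + m) + 2 = 7 + m)
v = 105 (v = -9 + ((7 - 7) - 1*(-114)) = -9 + (0 + 114) = -9 + 114 = 105)
371046 - v*(X(-18, -11) + 260) = 371046 - 105*((9 - 11) + 260) = 371046 - 105*(-2 + 260) = 371046 - 105*258 = 371046 - 1*27090 = 371046 - 27090 = 343956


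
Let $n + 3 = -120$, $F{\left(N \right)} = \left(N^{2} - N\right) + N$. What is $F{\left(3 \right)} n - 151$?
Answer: $-1258$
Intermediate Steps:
$F{\left(N \right)} = N^{2}$
$n = -123$ ($n = -3 - 120 = -123$)
$F{\left(3 \right)} n - 151 = 3^{2} \left(-123\right) - 151 = 9 \left(-123\right) - 151 = -1107 - 151 = -1258$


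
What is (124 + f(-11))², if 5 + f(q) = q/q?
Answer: 14400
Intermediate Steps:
f(q) = -4 (f(q) = -5 + q/q = -5 + 1 = -4)
(124 + f(-11))² = (124 - 4)² = 120² = 14400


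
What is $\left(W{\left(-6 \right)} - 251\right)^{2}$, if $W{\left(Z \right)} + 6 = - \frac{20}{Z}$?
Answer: $\frac{579121}{9} \approx 64347.0$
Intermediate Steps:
$W{\left(Z \right)} = -6 - \frac{20}{Z}$
$\left(W{\left(-6 \right)} - 251\right)^{2} = \left(\left(-6 - \frac{20}{-6}\right) - 251\right)^{2} = \left(\left(-6 - - \frac{10}{3}\right) - 251\right)^{2} = \left(\left(-6 + \frac{10}{3}\right) - 251\right)^{2} = \left(- \frac{8}{3} - 251\right)^{2} = \left(- \frac{761}{3}\right)^{2} = \frac{579121}{9}$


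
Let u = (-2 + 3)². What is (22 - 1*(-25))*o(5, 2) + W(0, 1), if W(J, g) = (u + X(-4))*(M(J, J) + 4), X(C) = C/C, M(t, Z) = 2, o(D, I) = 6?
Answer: 294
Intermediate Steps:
X(C) = 1
u = 1 (u = 1² = 1)
W(J, g) = 12 (W(J, g) = (1 + 1)*(2 + 4) = 2*6 = 12)
(22 - 1*(-25))*o(5, 2) + W(0, 1) = (22 - 1*(-25))*6 + 12 = (22 + 25)*6 + 12 = 47*6 + 12 = 282 + 12 = 294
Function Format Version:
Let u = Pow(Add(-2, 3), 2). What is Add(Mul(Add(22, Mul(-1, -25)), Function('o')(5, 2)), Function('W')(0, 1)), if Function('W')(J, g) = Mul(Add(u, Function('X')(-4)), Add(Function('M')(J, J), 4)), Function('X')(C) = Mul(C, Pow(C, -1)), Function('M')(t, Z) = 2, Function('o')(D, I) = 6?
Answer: 294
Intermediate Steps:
Function('X')(C) = 1
u = 1 (u = Pow(1, 2) = 1)
Function('W')(J, g) = 12 (Function('W')(J, g) = Mul(Add(1, 1), Add(2, 4)) = Mul(2, 6) = 12)
Add(Mul(Add(22, Mul(-1, -25)), Function('o')(5, 2)), Function('W')(0, 1)) = Add(Mul(Add(22, Mul(-1, -25)), 6), 12) = Add(Mul(Add(22, 25), 6), 12) = Add(Mul(47, 6), 12) = Add(282, 12) = 294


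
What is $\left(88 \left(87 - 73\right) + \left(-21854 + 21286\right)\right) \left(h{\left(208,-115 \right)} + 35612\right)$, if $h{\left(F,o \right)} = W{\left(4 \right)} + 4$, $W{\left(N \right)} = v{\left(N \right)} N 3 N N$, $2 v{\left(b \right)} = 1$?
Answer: $23712768$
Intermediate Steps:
$v{\left(b \right)} = \frac{1}{2}$ ($v{\left(b \right)} = \frac{1}{2} \cdot 1 = \frac{1}{2}$)
$W{\left(N \right)} = \frac{3 N^{3}}{2}$ ($W{\left(N \right)} = \frac{N 3 N}{2} N = \frac{3 N N}{2} N = \frac{3 N^{2}}{2} N = \frac{3 N^{3}}{2}$)
$h{\left(F,o \right)} = 100$ ($h{\left(F,o \right)} = \frac{3 \cdot 4^{3}}{2} + 4 = \frac{3}{2} \cdot 64 + 4 = 96 + 4 = 100$)
$\left(88 \left(87 - 73\right) + \left(-21854 + 21286\right)\right) \left(h{\left(208,-115 \right)} + 35612\right) = \left(88 \left(87 - 73\right) + \left(-21854 + 21286\right)\right) \left(100 + 35612\right) = \left(88 \cdot 14 - 568\right) 35712 = \left(1232 - 568\right) 35712 = 664 \cdot 35712 = 23712768$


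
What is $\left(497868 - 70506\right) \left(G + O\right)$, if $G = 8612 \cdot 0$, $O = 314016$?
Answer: $134198505792$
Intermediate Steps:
$G = 0$
$\left(497868 - 70506\right) \left(G + O\right) = \left(497868 - 70506\right) \left(0 + 314016\right) = 427362 \cdot 314016 = 134198505792$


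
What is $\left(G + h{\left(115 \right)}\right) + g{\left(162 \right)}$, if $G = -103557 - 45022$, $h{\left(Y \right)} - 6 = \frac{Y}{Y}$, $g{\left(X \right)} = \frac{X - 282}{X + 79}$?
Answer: $- \frac{35805972}{241} \approx -1.4857 \cdot 10^{5}$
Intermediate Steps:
$g{\left(X \right)} = \frac{-282 + X}{79 + X}$
$h{\left(Y \right)} = 7$ ($h{\left(Y \right)} = 6 + \frac{Y}{Y} = 6 + 1 = 7$)
$G = -148579$ ($G = -103557 - 45022 = -148579$)
$\left(G + h{\left(115 \right)}\right) + g{\left(162 \right)} = \left(-148579 + 7\right) + \frac{-282 + 162}{79 + 162} = -148572 + \frac{1}{241} \left(-120\right) = -148572 - \frac{120}{241} = - \frac{35805972}{241}$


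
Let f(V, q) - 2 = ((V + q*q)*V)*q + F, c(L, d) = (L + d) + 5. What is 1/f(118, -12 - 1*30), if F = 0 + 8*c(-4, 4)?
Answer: -1/9327150 ≈ -1.0721e-7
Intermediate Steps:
c(L, d) = 5 + L + d
F = 40 (F = 0 + 8*(5 - 4 + 4) = 0 + 8*5 = 0 + 40 = 40)
f(V, q) = 42 + V*q*(V + q²) (f(V, q) = 2 + (((V + q*q)*V)*q + 40) = 2 + (((V + q²)*V)*q + 40) = 2 + ((V*(V + q²))*q + 40) = 2 + (V*q*(V + q²) + 40) = 2 + (40 + V*q*(V + q²)) = 42 + V*q*(V + q²))
1/f(118, -12 - 1*30) = 1/(42 + 118*(-12 - 1*30)³ + (-12 - 1*30)*118²) = 1/(42 + 118*(-12 - 30)³ + (-12 - 30)*13924) = 1/(42 + 118*(-42)³ - 42*13924) = 1/(42 + 118*(-74088) - 584808) = 1/(42 - 8742384 - 584808) = 1/(-9327150) = -1/9327150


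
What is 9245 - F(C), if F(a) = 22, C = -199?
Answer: 9223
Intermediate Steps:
9245 - F(C) = 9245 - 1*22 = 9245 - 22 = 9223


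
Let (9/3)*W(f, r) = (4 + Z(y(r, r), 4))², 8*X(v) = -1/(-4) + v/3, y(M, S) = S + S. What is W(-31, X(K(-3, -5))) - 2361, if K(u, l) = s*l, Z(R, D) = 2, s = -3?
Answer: -2349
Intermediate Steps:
y(M, S) = 2*S
K(u, l) = -3*l
X(v) = 1/32 + v/24 (X(v) = (-1/(-4) + v/3)/8 = (-1*(-¼) + v*(⅓))/8 = (¼ + v/3)/8 = 1/32 + v/24)
W(f, r) = 12 (W(f, r) = (4 + 2)²/3 = (⅓)*6² = (⅓)*36 = 12)
W(-31, X(K(-3, -5))) - 2361 = 12 - 2361 = -2349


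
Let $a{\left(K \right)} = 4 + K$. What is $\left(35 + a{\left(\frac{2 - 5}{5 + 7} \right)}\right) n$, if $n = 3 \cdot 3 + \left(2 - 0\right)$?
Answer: $\frac{1705}{4} \approx 426.25$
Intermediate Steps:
$n = 11$ ($n = 9 + \left(2 + 0\right) = 9 + 2 = 11$)
$\left(35 + a{\left(\frac{2 - 5}{5 + 7} \right)}\right) n = \left(35 + \left(4 + \frac{2 - 5}{5 + 7}\right)\right) 11 = \left(35 + \left(4 - \frac{3}{12}\right)\right) 11 = \left(35 + \left(4 - \frac{1}{4}\right)\right) 11 = \left(35 + \frac{15}{4}\right) 11 = \frac{155}{4} \cdot 11 = \frac{1705}{4}$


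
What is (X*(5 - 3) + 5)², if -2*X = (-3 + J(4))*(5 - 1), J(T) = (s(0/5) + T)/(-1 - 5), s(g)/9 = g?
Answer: 3481/9 ≈ 386.78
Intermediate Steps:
s(g) = 9*g
J(T) = -T/6 (J(T) = (9*(0/5) + T)/(-1 - 5) = (9*(0*(⅕)) + T)/(-6) = (9*0 + T)*(-⅙) = (0 + T)*(-⅙) = T*(-⅙) = -T/6)
X = 22/3 (X = -(-3 - ⅙*4)*(5 - 1)/2 = -(-3 - ⅔)*4/2 = -(-11)*4/6 = -½*(-44/3) = 22/3 ≈ 7.3333)
(X*(5 - 3) + 5)² = (22*(5 - 3)/3 + 5)² = ((22/3)*2 + 5)² = (44/3 + 5)² = (59/3)² = 3481/9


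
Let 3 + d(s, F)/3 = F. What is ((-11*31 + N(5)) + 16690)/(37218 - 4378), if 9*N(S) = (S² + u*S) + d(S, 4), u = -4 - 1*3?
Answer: 73567/147780 ≈ 0.49781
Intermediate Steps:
d(s, F) = -9 + 3*F
u = -7 (u = -4 - 3 = -7)
N(S) = ⅓ - 7*S/9 + S²/9 (N(S) = ((S² - 7*S) + (-9 + 3*4))/9 = ((S² - 7*S) + (-9 + 12))/9 = ((S² - 7*S) + 3)/9 = (3 + S² - 7*S)/9 = ⅓ - 7*S/9 + S²/9)
((-11*31 + N(5)) + 16690)/(37218 - 4378) = ((-11*31 + (⅓ - 7/9*5 + (⅑)*5²)) + 16690)/(37218 - 4378) = ((-341 + (⅓ - 35/9 + (⅑)*25)) + 16690)/32840 = ((-341 + (⅓ - 35/9 + 25/9)) + 16690)*(1/32840) = ((-341 - 7/9) + 16690)*(1/32840) = (-3076/9 + 16690)*(1/32840) = (147134/9)*(1/32840) = 73567/147780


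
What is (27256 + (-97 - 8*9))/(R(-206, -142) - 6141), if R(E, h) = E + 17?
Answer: -9029/2110 ≈ -4.2791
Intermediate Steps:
R(E, h) = 17 + E
(27256 + (-97 - 8*9))/(R(-206, -142) - 6141) = (27256 + (-97 - 8*9))/((17 - 206) - 6141) = (27256 + (-97 - 72))/(-189 - 6141) = (27256 - 169)/(-6330) = 27087*(-1/6330) = -9029/2110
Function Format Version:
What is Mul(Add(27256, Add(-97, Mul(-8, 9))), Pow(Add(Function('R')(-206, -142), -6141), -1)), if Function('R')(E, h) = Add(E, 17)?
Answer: Rational(-9029, 2110) ≈ -4.2791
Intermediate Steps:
Function('R')(E, h) = Add(17, E)
Mul(Add(27256, Add(-97, Mul(-8, 9))), Pow(Add(Function('R')(-206, -142), -6141), -1)) = Mul(Add(27256, Add(-97, Mul(-8, 9))), Pow(Add(Add(17, -206), -6141), -1)) = Mul(Add(27256, Add(-97, -72)), Pow(Add(-189, -6141), -1)) = Mul(Add(27256, -169), Pow(-6330, -1)) = Mul(27087, Rational(-1, 6330)) = Rational(-9029, 2110)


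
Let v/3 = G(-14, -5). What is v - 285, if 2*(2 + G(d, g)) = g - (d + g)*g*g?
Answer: 414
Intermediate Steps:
G(d, g) = -2 + g/2 - g**2*(d + g)/2 (G(d, g) = -2 + (g - (d + g)*g*g)/2 = -2 + (g - g*(d + g)*g)/2 = -2 + (g - g**2*(d + g))/2 = -2 + (g/2 - g**2*(d + g)/2) = -2 + g/2 - g**2*(d + g)/2)
v = 699 (v = 3*(-2 + (1/2)*(-5) - 1/2*(-5)**3 - 1/2*(-14)*(-5)**2) = 3*(-2 - 5/2 - 1/2*(-125) - 1/2*(-14)*25) = 3*(-2 - 5/2 + 125/2 + 175) = 3*233 = 699)
v - 285 = 699 - 285 = 414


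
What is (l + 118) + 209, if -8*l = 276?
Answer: 585/2 ≈ 292.50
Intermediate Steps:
l = -69/2 (l = -1/8*276 = -69/2 ≈ -34.500)
(l + 118) + 209 = (-69/2 + 118) + 209 = 167/2 + 209 = 585/2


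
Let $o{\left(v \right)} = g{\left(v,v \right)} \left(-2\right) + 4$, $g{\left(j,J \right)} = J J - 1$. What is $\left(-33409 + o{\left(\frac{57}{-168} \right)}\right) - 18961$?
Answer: $- \frac{82107113}{1568} \approx -52364.0$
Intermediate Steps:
$g{\left(j,J \right)} = -1 + J^{2}$ ($g{\left(j,J \right)} = J^{2} - 1 = -1 + J^{2}$)
$o{\left(v \right)} = 6 - 2 v^{2}$ ($o{\left(v \right)} = \left(-1 + v^{2}\right) \left(-2\right) + 4 = \left(2 - 2 v^{2}\right) + 4 = 6 - 2 v^{2}$)
$\left(-33409 + o{\left(\frac{57}{-168} \right)}\right) - 18961 = \left(-33409 + \left(6 - 2 \left(\frac{57}{-168}\right)^{2}\right)\right) - 18961 = \left(-33409 + \left(6 - 2 \left(57 \left(- \frac{1}{168}\right)\right)^{2}\right)\right) - 18961 = \left(-33409 + \left(6 - 2 \left(- \frac{19}{56}\right)^{2}\right)\right) - 18961 = \left(-33409 + \left(6 - \frac{361}{1568}\right)\right) - 18961 = \left(-33409 + \frac{9047}{1568}\right) - 18961 = - \frac{52376265}{1568} - 18961 = - \frac{82107113}{1568}$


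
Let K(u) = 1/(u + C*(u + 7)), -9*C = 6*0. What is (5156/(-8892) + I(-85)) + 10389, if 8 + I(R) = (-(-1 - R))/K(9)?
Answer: 21395086/2223 ≈ 9624.4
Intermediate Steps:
C = 0 (C = -2*0/3 = -⅑*0 = 0)
K(u) = 1/u (K(u) = 1/(u + 0*(u + 7)) = 1/(u + 0*(7 + u)) = 1/(u + 0) = 1/u)
I(R) = 1 + 9*R (I(R) = -8 + (-(-1 - R))/(1/9) = -8 + (1 + R)/(⅑) = -8 + (1 + R)*9 = -8 + (9 + 9*R) = 1 + 9*R)
(5156/(-8892) + I(-85)) + 10389 = (5156/(-8892) + (1 + 9*(-85))) + 10389 = (5156*(-1/8892) + (1 - 765)) + 10389 = (-1289/2223 - 764) + 10389 = -1699661/2223 + 10389 = 21395086/2223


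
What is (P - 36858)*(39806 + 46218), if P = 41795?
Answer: 424700488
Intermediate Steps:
(P - 36858)*(39806 + 46218) = (41795 - 36858)*(39806 + 46218) = 4937*86024 = 424700488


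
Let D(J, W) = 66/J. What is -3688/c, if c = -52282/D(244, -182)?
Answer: 30426/1594601 ≈ 0.019081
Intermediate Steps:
c = -6378404/33 (c = -52282/(66/244) = -52282/(66*(1/244)) = -52282/33/122 = -52282*122/33 = -6378404/33 ≈ -1.9329e+5)
-3688/c = -3688/(-6378404/33) = -3688*(-33/6378404) = 30426/1594601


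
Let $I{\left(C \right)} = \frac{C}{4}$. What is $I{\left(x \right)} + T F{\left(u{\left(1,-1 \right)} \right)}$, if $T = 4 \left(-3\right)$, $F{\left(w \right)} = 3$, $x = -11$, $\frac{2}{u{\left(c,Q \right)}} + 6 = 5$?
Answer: $- \frac{155}{4} \approx -38.75$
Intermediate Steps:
$u{\left(c,Q \right)} = -2$ ($u{\left(c,Q \right)} = \frac{2}{-6 + 5} = \frac{2}{-1} = 2 \left(-1\right) = -2$)
$I{\left(C \right)} = \frac{C}{4}$ ($I{\left(C \right)} = C \frac{1}{4} = \frac{C}{4}$)
$T = -12$
$I{\left(x \right)} + T F{\left(u{\left(1,-1 \right)} \right)} = \frac{1}{4} \left(-11\right) - 36 = - \frac{11}{4} - 36 = - \frac{155}{4}$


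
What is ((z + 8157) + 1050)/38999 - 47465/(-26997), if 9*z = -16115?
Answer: 6153927857/3158568009 ≈ 1.9483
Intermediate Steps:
z = -16115/9 (z = (1/9)*(-16115) = -16115/9 ≈ -1790.6)
((z + 8157) + 1050)/38999 - 47465/(-26997) = ((-16115/9 + 8157) + 1050)/38999 - 47465/(-26997) = (57298/9 + 1050)*(1/38999) - 47465*(-1/26997) = (66748/9)*(1/38999) + 47465/26997 = 66748/350991 + 47465/26997 = 6153927857/3158568009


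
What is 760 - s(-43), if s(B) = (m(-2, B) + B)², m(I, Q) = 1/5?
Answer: -26796/25 ≈ -1071.8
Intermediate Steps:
m(I, Q) = ⅕
s(B) = (⅕ + B)²
760 - s(-43) = 760 - (1 + 5*(-43))²/25 = 760 - (1 - 215)²/25 = 760 - (-214)²/25 = 760 - 45796/25 = -26796/25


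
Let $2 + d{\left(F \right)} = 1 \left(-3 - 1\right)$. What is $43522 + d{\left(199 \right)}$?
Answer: $43516$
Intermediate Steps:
$d{\left(F \right)} = -6$ ($d{\left(F \right)} = -2 + 1 \left(-3 - 1\right) = -2 + 1 \left(-4\right) = -2 - 4 = -6$)
$43522 + d{\left(199 \right)} = 43522 - 6 = 43516$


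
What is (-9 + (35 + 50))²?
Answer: 5776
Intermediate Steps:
(-9 + (35 + 50))² = (-9 + 85)² = 76² = 5776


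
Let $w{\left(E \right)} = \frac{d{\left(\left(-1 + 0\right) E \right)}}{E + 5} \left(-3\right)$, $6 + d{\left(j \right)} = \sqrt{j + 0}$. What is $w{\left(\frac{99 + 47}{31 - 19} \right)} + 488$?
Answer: $\frac{50372}{103} - \frac{3 i \sqrt{438}}{103} \approx 489.05 - 0.60957 i$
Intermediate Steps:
$d{\left(j \right)} = -6 + \sqrt{j}$ ($d{\left(j \right)} = -6 + \sqrt{j + 0} = -6 + \sqrt{j}$)
$w{\left(E \right)} = - \frac{3 \left(-6 + \sqrt{- E}\right)}{5 + E}$ ($w{\left(E \right)} = \frac{-6 + \sqrt{\left(-1 + 0\right) E}}{E + 5} \left(-3\right) = \frac{-6 + \sqrt{- E}}{5 + E} \left(-3\right) = - \frac{3 \left(-6 + \sqrt{- E}\right)}{5 + E}$)
$w{\left(\frac{99 + 47}{31 - 19} \right)} + 488 = \frac{3 \left(6 - \sqrt{- \frac{99 + 47}{31 - 19}}\right)}{5 + \frac{99 + 47}{31 - 19}} + 488 = \frac{3 \left(6 - \sqrt{- \frac{146}{12}}\right)}{5 + \frac{146}{12}} + 488 = \frac{3 \left(6 - \sqrt{- \frac{146}{12}}\right)}{5 + 146 \cdot \frac{1}{12}} + 488 = \frac{3 \left(6 - \sqrt{\left(-1\right) \frac{73}{6}}\right)}{5 + \frac{73}{6}} + 488 = \frac{3 \left(6 - \sqrt{- \frac{73}{6}}\right)}{\frac{103}{6}} + 488 = 3 \cdot \frac{6}{103} \left(6 - \frac{i \sqrt{438}}{6}\right) + 488 = \left(\frac{108}{103} - \frac{3 i \sqrt{438}}{103}\right) + 488 = \frac{50372}{103} - \frac{3 i \sqrt{438}}{103}$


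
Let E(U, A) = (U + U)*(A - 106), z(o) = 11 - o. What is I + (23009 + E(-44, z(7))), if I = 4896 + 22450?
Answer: 59331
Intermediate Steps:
E(U, A) = 2*U*(-106 + A) (E(U, A) = (2*U)*(-106 + A) = 2*U*(-106 + A))
I = 27346
I + (23009 + E(-44, z(7))) = 27346 + (23009 + 2*(-44)*(-106 + (11 - 1*7))) = 27346 + (23009 + 2*(-44)*(-106 + (11 - 7))) = 27346 + (23009 + 2*(-44)*(-106 + 4)) = 27346 + (23009 + 2*(-44)*(-102)) = 27346 + (23009 + 8976) = 27346 + 31985 = 59331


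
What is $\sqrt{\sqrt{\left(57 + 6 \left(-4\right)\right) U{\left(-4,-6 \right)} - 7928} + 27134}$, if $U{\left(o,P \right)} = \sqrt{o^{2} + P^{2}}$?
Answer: $\sqrt{27134 + i \sqrt{2} \sqrt{3964 - 33 \sqrt{13}}} \approx 164.72 + 0.2662 i$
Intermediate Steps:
$U{\left(o,P \right)} = \sqrt{P^{2} + o^{2}}$
$\sqrt{\sqrt{\left(57 + 6 \left(-4\right)\right) U{\left(-4,-6 \right)} - 7928} + 27134} = \sqrt{\sqrt{\left(57 + 6 \left(-4\right)\right) \sqrt{\left(-6\right)^{2} + \left(-4\right)^{2}} - 7928} + 27134} = \sqrt{\sqrt{\left(57 - 24\right) \sqrt{36 + 16} - 7928} + 27134} = \sqrt{\sqrt{33 \sqrt{52} - 7928} + 27134} = \sqrt{\sqrt{33 \cdot 2 \sqrt{13} - 7928} + 27134} = \sqrt{\sqrt{66 \sqrt{13} - 7928} + 27134} = \sqrt{\sqrt{-7928 + 66 \sqrt{13}} + 27134} = \sqrt{27134 + \sqrt{-7928 + 66 \sqrt{13}}}$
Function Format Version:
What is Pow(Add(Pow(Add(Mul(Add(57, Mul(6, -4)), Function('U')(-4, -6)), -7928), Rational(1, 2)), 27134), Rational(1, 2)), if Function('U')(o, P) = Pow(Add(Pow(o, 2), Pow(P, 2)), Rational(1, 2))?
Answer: Pow(Add(27134, Mul(I, Pow(2, Rational(1, 2)), Pow(Add(3964, Mul(-33, Pow(13, Rational(1, 2)))), Rational(1, 2)))), Rational(1, 2)) ≈ Add(164.72, Mul(0.2662, I))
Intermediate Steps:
Function('U')(o, P) = Pow(Add(Pow(P, 2), Pow(o, 2)), Rational(1, 2))
Pow(Add(Pow(Add(Mul(Add(57, Mul(6, -4)), Function('U')(-4, -6)), -7928), Rational(1, 2)), 27134), Rational(1, 2)) = Pow(Add(Pow(Add(Mul(Add(57, Mul(6, -4)), Pow(Add(Pow(-6, 2), Pow(-4, 2)), Rational(1, 2))), -7928), Rational(1, 2)), 27134), Rational(1, 2)) = Pow(Add(Pow(Add(Mul(Add(57, -24), Pow(Add(36, 16), Rational(1, 2))), -7928), Rational(1, 2)), 27134), Rational(1, 2)) = Pow(Add(Pow(Add(Mul(33, Pow(52, Rational(1, 2))), -7928), Rational(1, 2)), 27134), Rational(1, 2)) = Pow(Add(Pow(Add(Mul(33, Mul(2, Pow(13, Rational(1, 2)))), -7928), Rational(1, 2)), 27134), Rational(1, 2)) = Pow(Add(Pow(Add(Mul(66, Pow(13, Rational(1, 2))), -7928), Rational(1, 2)), 27134), Rational(1, 2)) = Pow(Add(Pow(Add(-7928, Mul(66, Pow(13, Rational(1, 2)))), Rational(1, 2)), 27134), Rational(1, 2)) = Pow(Add(27134, Pow(Add(-7928, Mul(66, Pow(13, Rational(1, 2)))), Rational(1, 2))), Rational(1, 2))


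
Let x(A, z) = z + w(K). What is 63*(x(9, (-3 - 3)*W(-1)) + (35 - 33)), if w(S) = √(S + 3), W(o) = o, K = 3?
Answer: 504 + 63*√6 ≈ 658.32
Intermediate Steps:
w(S) = √(3 + S)
x(A, z) = z + √6 (x(A, z) = z + √(3 + 3) = z + √6)
63*(x(9, (-3 - 3)*W(-1)) + (35 - 33)) = 63*(((-3 - 3)*(-1) + √6) + (35 - 33)) = 63*((-6*(-1) + √6) + 2) = 63*((6 + √6) + 2) = 63*(8 + √6) = 504 + 63*√6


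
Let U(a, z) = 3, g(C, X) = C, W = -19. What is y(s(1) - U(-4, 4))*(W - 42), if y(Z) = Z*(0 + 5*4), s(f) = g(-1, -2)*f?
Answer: 4880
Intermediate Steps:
s(f) = -f
y(Z) = 20*Z (y(Z) = Z*(0 + 20) = Z*20 = 20*Z)
y(s(1) - U(-4, 4))*(W - 42) = (20*(-1*1 - 1*3))*(-19 - 42) = (20*(-1 - 3))*(-61) = (20*(-4))*(-61) = -80*(-61) = 4880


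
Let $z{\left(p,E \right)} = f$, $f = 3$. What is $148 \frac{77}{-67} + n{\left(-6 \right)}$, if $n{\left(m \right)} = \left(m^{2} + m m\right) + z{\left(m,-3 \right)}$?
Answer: $- \frac{6371}{67} \approx -95.09$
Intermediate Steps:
$z{\left(p,E \right)} = 3$
$n{\left(m \right)} = 3 + 2 m^{2}$ ($n{\left(m \right)} = \left(m^{2} + m m\right) + 3 = \left(m^{2} + m^{2}\right) + 3 = 2 m^{2} + 3 = 3 + 2 m^{2}$)
$148 \frac{77}{-67} + n{\left(-6 \right)} = 148 \frac{77}{-67} + \left(3 + 2 \left(-6\right)^{2}\right) = 148 \cdot 77 \left(- \frac{1}{67}\right) + \left(3 + 2 \cdot 36\right) = 148 \left(- \frac{77}{67}\right) + \left(3 + 72\right) = - \frac{11396}{67} + 75 = - \frac{6371}{67}$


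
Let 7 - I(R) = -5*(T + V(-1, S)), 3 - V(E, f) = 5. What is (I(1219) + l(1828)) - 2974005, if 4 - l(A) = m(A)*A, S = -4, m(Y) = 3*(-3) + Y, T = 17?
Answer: -6299051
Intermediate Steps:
m(Y) = -9 + Y
V(E, f) = -2 (V(E, f) = 3 - 1*5 = 3 - 5 = -2)
l(A) = 4 - A*(-9 + A) (l(A) = 4 - (-9 + A)*A = 4 - A*(-9 + A))
I(R) = 82 (I(R) = 7 - (-5)*(17 - 2) = 7 - (-5)*15 = 7 - 1*(-75) = 7 + 75 = 82)
(I(1219) + l(1828)) - 2974005 = (82 + (4 - 1*1828*(-9 + 1828))) - 2974005 = (82 + (4 - 1*1828*1819)) - 2974005 = (82 + (4 - 3325132)) - 2974005 = (82 - 3325128) - 2974005 = -3325046 - 2974005 = -6299051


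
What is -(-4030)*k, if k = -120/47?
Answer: -483600/47 ≈ -10289.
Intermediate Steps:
k = -120/47 (k = -120*1/47 = -120/47 ≈ -2.5532)
-(-4030)*k = -(-4030)*(-120)/47 = -26*18600/47 = -483600/47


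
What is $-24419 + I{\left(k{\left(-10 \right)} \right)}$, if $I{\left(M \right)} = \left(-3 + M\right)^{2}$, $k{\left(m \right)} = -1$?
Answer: $-24403$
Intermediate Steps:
$-24419 + I{\left(k{\left(-10 \right)} \right)} = -24419 + \left(-3 - 1\right)^{2} = -24419 + \left(-4\right)^{2} = -24419 + 16 = -24403$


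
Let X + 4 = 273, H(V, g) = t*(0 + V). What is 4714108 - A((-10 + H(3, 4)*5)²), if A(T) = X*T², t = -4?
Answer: -6453975892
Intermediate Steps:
H(V, g) = -4*V (H(V, g) = -4*(0 + V) = -4*V)
X = 269 (X = -4 + 273 = 269)
A(T) = 269*T²
4714108 - A((-10 + H(3, 4)*5)²) = 4714108 - 269*((-10 - 4*3*5)²)² = 4714108 - 269*((-10 - 12*5)²)² = 4714108 - 269*((-10 - 60)²)² = 4714108 - 269*((-70)²)² = 4714108 - 269*4900² = 4714108 - 269*24010000 = 4714108 - 1*6458690000 = 4714108 - 6458690000 = -6453975892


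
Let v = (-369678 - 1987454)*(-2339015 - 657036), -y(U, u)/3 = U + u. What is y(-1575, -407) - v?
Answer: -7062087679786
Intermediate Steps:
y(U, u) = -3*U - 3*u (y(U, u) = -3*(U + u) = -3*U - 3*u)
v = 7062087685732 (v = -2357132*(-2996051) = 7062087685732)
y(-1575, -407) - v = (-3*(-1575) - 3*(-407)) - 1*7062087685732 = (4725 + 1221) - 7062087685732 = 5946 - 7062087685732 = -7062087679786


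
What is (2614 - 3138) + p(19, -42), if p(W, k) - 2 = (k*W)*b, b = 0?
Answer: -522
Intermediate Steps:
p(W, k) = 2 (p(W, k) = 2 + (k*W)*0 = 2 + (W*k)*0 = 2 + 0 = 2)
(2614 - 3138) + p(19, -42) = (2614 - 3138) + 2 = -524 + 2 = -522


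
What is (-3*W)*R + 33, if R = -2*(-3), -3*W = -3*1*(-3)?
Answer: 87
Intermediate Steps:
W = -3 (W = -(-3*1)*(-3)/3 = -(-1)*(-3) = -1/3*9 = -3)
R = 6
(-3*W)*R + 33 = -3*(-3)*6 + 33 = 9*6 + 33 = 54 + 33 = 87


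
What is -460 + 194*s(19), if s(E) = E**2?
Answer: 69574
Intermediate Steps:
-460 + 194*s(19) = -460 + 194*19**2 = -460 + 194*361 = -460 + 70034 = 69574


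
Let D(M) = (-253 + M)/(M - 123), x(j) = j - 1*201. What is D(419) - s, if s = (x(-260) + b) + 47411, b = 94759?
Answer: -20972849/148 ≈ -1.4171e+5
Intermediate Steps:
x(j) = -201 + j (x(j) = j - 201 = -201 + j)
D(M) = (-253 + M)/(-123 + M)
s = 141709 (s = ((-201 - 260) + 94759) + 47411 = (-461 + 94759) + 47411 = 94298 + 47411 = 141709)
D(419) - s = (-253 + 419)/(-123 + 419) - 1*141709 = 166/296 - 141709 = (1/296)*166 - 141709 = 83/148 - 141709 = -20972849/148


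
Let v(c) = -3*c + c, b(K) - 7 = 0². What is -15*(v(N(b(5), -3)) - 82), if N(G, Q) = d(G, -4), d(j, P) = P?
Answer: 1110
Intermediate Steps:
b(K) = 7 (b(K) = 7 + 0² = 7 + 0 = 7)
N(G, Q) = -4
v(c) = -2*c
-15*(v(N(b(5), -3)) - 82) = -15*(-2*(-4) - 82) = -15*(8 - 82) = -15*(-74) = 1110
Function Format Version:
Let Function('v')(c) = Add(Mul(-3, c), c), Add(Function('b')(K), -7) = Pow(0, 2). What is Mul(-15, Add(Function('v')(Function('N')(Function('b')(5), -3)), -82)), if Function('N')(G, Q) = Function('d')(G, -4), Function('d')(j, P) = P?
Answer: 1110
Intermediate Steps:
Function('b')(K) = 7 (Function('b')(K) = Add(7, Pow(0, 2)) = Add(7, 0) = 7)
Function('N')(G, Q) = -4
Function('v')(c) = Mul(-2, c)
Mul(-15, Add(Function('v')(Function('N')(Function('b')(5), -3)), -82)) = Mul(-15, Add(Mul(-2, -4), -82)) = Mul(-15, Add(8, -82)) = Mul(-15, -74) = 1110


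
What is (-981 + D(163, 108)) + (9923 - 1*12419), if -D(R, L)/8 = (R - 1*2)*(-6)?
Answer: 4251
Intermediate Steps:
D(R, L) = -96 + 48*R (D(R, L) = -8*(R - 1*2)*(-6) = -8*(R - 2)*(-6) = -8*(-2 + R)*(-6) = -8*(12 - 6*R) = -96 + 48*R)
(-981 + D(163, 108)) + (9923 - 1*12419) = (-981 + (-96 + 48*163)) + (9923 - 1*12419) = (-981 + (-96 + 7824)) + (9923 - 12419) = (-981 + 7728) - 2496 = 6747 - 2496 = 4251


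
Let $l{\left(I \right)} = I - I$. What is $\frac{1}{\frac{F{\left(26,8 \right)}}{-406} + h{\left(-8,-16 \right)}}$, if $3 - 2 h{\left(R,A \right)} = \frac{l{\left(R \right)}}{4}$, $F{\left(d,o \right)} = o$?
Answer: $\frac{406}{601} \approx 0.67554$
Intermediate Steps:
$l{\left(I \right)} = 0$
$h{\left(R,A \right)} = \frac{3}{2}$ ($h{\left(R,A \right)} = \frac{3}{2} - \frac{0 \cdot \frac{1}{4}}{2} = \frac{3}{2} - 0 = \frac{3}{2} + 0 = \frac{3}{2}$)
$\frac{1}{\frac{F{\left(26,8 \right)}}{-406} + h{\left(-8,-16 \right)}} = \frac{1}{\frac{8}{-406} + \frac{3}{2}} = \frac{1}{8 \left(- \frac{1}{406}\right) + \frac{3}{2}} = \frac{1}{- \frac{4}{203} + \frac{3}{2}} = \frac{1}{\frac{601}{406}} = \frac{406}{601}$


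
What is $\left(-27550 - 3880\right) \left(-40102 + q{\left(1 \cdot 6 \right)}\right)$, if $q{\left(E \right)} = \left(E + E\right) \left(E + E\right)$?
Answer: $1255879940$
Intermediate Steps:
$q{\left(E \right)} = 4 E^{2}$ ($q{\left(E \right)} = 2 E 2 E = 4 E^{2}$)
$\left(-27550 - 3880\right) \left(-40102 + q{\left(1 \cdot 6 \right)}\right) = \left(-27550 - 3880\right) \left(-40102 + 4 \left(1 \cdot 6\right)^{2}\right) = - 31430 \left(-40102 + 4 \cdot 6^{2}\right) = - 31430 \left(-40102 + 4 \cdot 36\right) = - 31430 \left(-40102 + 144\right) = \left(-31430\right) \left(-39958\right) = 1255879940$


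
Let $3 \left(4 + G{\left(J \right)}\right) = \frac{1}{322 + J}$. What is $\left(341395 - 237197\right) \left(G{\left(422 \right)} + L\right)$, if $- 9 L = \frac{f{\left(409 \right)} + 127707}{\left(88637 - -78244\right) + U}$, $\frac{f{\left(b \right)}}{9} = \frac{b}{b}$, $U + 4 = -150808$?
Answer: $- \frac{9123656643569}{17933004} \approx -5.0876 \cdot 10^{5}$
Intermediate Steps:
$U = -150812$ ($U = -4 - 150808 = -150812$)
$f{\left(b \right)} = 9$ ($f{\left(b \right)} = 9 \frac{b}{b} = 9 \cdot 1 = 9$)
$G{\left(J \right)} = -4 + \frac{1}{3 \left(322 + J\right)}$
$L = - \frac{42572}{48207}$ ($L = - \frac{\left(9 + 127707\right) \frac{1}{\left(88637 - -78244\right) - 150812}}{9} = - \frac{127716 \frac{1}{\left(88637 + 78244\right) - 150812}}{9} = - \frac{127716 \frac{1}{166881 - 150812}}{9} = - \frac{127716 \cdot \frac{1}{16069}}{9} = \left(- \frac{1}{9}\right) \frac{127716}{16069} = - \frac{42572}{48207} \approx -0.88311$)
$\left(341395 - 237197\right) \left(G{\left(422 \right)} + L\right) = \left(341395 - 237197\right) \left(\frac{-3863 - 5064}{3 \left(322 + 422\right)} - \frac{42572}{48207}\right) = 104198 \left(\frac{-3863 - 5064}{3 \cdot 744} - \frac{42572}{48207}\right) = 104198 \left(\frac{1}{3} \cdot \frac{1}{744} \left(-8927\right) - \frac{42572}{48207}\right) = 104198 \left(- \frac{8927}{2232} - \frac{42572}{48207}\right) = 104198 \left(- \frac{175121531}{35866008}\right) = - \frac{9123656643569}{17933004}$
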